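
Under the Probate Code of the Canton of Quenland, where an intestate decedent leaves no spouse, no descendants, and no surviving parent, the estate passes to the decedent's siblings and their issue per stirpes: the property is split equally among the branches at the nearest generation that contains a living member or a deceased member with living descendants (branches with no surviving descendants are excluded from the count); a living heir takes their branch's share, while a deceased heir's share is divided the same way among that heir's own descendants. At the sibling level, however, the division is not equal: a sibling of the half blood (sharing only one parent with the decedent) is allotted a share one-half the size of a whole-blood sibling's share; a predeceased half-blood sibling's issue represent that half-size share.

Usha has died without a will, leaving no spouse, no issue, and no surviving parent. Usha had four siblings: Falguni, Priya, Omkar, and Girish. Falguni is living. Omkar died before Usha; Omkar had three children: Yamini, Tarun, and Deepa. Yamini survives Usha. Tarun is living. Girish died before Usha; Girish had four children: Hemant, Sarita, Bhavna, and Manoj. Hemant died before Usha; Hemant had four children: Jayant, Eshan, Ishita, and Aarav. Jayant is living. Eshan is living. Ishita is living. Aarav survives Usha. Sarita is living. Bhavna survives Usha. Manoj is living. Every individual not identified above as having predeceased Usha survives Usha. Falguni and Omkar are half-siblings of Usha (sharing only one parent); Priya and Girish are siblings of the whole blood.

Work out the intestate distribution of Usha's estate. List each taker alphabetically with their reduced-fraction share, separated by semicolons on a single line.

Aarav 1/48; Bhavna 1/12; Deepa 1/18; Eshan 1/48; Falguni 1/6; Ishita 1/48; Jayant 1/48; Manoj 1/12; Priya 1/3; Sarita 1/12; Tarun 1/18; Yamini 1/18

No spouse, descendants, or parent survives, so the estate passes to Usha's siblings per stirpes.
Half-blood siblings count for one-half the weight of whole-blood siblings at the initial division.
Dividing 1 in proportion to weights (total weight 3): Falguni (weight 1/2) → 1/6; Priya (weight 1) → 1/3; Omkar (weight 1/2) → 1/6; Girish (weight 1) → 1/3.
Falguni is living and takes 1/6.
Priya is living and takes 1/3.
Omkar predeceased; the 1/6 allotted to Omkar's branch passes to Omkar's issue by representation.
The 1/6 is divided into 3 equal shares of 1/18 among Yamini, Tarun, Deepa.
Yamini is living and takes 1/18.
Tarun is living and takes 1/18.
Deepa is living and takes 1/18.
Girish predeceased; the 1/3 allotted to Girish's branch passes to Girish's issue by representation.
The 1/3 is divided into 4 equal shares of 1/12 among Hemant, Sarita, Bhavna, Manoj.
Hemant predeceased; the 1/12 allotted to Hemant's branch passes to Hemant's issue by representation.
The 1/12 is divided into 4 equal shares of 1/48 among Jayant, Eshan, Ishita, Aarav.
Jayant is living and takes 1/48.
Eshan is living and takes 1/48.
Ishita is living and takes 1/48.
Aarav is living and takes 1/48.
Sarita is living and takes 1/12.
Bhavna is living and takes 1/12.
Manoj is living and takes 1/12.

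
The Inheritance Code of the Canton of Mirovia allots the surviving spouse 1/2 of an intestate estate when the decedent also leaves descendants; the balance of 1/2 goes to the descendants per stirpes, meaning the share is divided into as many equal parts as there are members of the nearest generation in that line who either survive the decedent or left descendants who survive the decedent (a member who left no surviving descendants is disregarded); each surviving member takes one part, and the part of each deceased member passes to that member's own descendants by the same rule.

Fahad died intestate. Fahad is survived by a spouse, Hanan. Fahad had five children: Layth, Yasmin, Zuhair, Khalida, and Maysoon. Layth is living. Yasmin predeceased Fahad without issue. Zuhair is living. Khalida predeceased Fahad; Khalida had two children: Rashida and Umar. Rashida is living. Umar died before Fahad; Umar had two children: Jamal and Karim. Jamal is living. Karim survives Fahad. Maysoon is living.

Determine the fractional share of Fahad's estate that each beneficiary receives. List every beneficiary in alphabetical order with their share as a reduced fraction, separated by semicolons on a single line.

Hanan 1/2; Jamal 1/32; Karim 1/32; Layth 1/8; Maysoon 1/8; Rashida 1/16; Zuhair 1/8

Hanan, as surviving spouse, takes 1/2.
The remaining 1/2 passes to Fahad's descendants per stirpes.
Yasmin left no surviving issue, so that branch lapses and is disregarded.
The 1/2 is divided into 4 equal shares of 1/8 among Layth, Zuhair, Khalida, Maysoon.
Layth is living and takes 1/8.
Zuhair is living and takes 1/8.
Khalida predeceased; the 1/8 allotted to Khalida's branch passes to Khalida's issue by representation.
The 1/8 is divided into 2 equal shares of 1/16 among Rashida, Umar.
Rashida is living and takes 1/16.
Umar predeceased; the 1/16 allotted to Umar's branch passes to Umar's issue by representation.
The 1/16 is divided into 2 equal shares of 1/32 among Jamal, Karim.
Jamal is living and takes 1/32.
Karim is living and takes 1/32.
Maysoon is living and takes 1/8.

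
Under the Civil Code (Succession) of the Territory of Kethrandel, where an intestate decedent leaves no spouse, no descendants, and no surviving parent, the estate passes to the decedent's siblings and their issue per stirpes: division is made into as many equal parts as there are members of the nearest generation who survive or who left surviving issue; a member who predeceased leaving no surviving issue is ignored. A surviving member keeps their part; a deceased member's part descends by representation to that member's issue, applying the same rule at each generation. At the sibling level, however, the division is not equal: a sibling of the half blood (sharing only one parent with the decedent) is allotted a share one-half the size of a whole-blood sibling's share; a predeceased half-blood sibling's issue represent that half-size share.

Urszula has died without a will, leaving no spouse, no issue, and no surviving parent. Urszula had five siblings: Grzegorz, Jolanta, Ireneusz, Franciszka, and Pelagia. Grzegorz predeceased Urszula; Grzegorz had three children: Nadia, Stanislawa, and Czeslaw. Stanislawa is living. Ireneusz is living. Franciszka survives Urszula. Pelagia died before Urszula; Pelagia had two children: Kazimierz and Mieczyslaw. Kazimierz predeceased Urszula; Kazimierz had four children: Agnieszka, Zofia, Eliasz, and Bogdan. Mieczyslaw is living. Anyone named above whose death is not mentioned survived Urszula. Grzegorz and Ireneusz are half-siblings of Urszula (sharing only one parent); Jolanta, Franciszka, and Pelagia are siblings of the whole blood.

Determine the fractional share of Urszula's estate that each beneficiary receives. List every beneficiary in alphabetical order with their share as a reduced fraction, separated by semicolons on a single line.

No spouse, descendants, or parent survives, so the estate passes to Urszula's siblings per stirpes.
Half-blood siblings count for one-half the weight of whole-blood siblings at the initial division.
Dividing 1 in proportion to weights (total weight 4): Grzegorz (weight 1/2) → 1/8; Jolanta (weight 1) → 1/4; Ireneusz (weight 1/2) → 1/8; Franciszka (weight 1) → 1/4; Pelagia (weight 1) → 1/4.
Grzegorz predeceased; the 1/8 allotted to Grzegorz's branch passes to Grzegorz's issue by representation.
The 1/8 is divided into 3 equal shares of 1/24 among Nadia, Stanislawa, Czeslaw.
Nadia is living and takes 1/24.
Stanislawa is living and takes 1/24.
Czeslaw is living and takes 1/24.
Jolanta is living and takes 1/4.
Ireneusz is living and takes 1/8.
Franciszka is living and takes 1/4.
Pelagia predeceased; the 1/4 allotted to Pelagia's branch passes to Pelagia's issue by representation.
The 1/4 is divided into 2 equal shares of 1/8 among Kazimierz, Mieczyslaw.
Kazimierz predeceased; the 1/8 allotted to Kazimierz's branch passes to Kazimierz's issue by representation.
The 1/8 is divided into 4 equal shares of 1/32 among Agnieszka, Zofia, Eliasz, Bogdan.
Agnieszka is living and takes 1/32.
Zofia is living and takes 1/32.
Eliasz is living and takes 1/32.
Bogdan is living and takes 1/32.
Mieczyslaw is living and takes 1/8.

Agnieszka 1/32; Bogdan 1/32; Czeslaw 1/24; Eliasz 1/32; Franciszka 1/4; Ireneusz 1/8; Jolanta 1/4; Mieczyslaw 1/8; Nadia 1/24; Stanislawa 1/24; Zofia 1/32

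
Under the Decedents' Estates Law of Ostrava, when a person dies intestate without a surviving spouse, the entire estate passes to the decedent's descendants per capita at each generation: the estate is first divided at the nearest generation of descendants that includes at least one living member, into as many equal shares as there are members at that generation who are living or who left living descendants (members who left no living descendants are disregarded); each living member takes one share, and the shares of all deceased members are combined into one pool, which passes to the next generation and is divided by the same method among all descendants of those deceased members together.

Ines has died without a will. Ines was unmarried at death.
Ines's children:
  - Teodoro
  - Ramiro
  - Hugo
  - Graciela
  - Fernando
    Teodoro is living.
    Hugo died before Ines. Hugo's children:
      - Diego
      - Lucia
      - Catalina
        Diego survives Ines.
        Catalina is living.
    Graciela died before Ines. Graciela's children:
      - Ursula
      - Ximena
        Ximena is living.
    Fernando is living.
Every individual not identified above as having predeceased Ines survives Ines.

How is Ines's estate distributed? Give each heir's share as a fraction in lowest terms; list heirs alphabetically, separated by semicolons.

Catalina 2/25; Diego 2/25; Fernando 1/5; Lucia 2/25; Ramiro 1/5; Teodoro 1/5; Ursula 2/25; Ximena 2/25

There is no surviving spouse, so the entire estate passes to Ines's descendants per capita at each generation.
At generation 1 (Teodoro, Ramiro, Hugo, Graciela, Fernando) there are 5 shares of (1)/5 = 1/5 each.
Living: Teodoro, Ramiro, and Fernando — each takes 1/5.
Deceased: Hugo and Graciela. Their combined 2/5 is pooled and carried to generation 2.
At generation 2 (Diego, Lucia, Catalina, Ursula, Ximena) there are 5 shares of (2/5)/5 = 2/25 each.
Living: Diego, Lucia, Catalina, Ursula, and Ximena — each takes 2/25.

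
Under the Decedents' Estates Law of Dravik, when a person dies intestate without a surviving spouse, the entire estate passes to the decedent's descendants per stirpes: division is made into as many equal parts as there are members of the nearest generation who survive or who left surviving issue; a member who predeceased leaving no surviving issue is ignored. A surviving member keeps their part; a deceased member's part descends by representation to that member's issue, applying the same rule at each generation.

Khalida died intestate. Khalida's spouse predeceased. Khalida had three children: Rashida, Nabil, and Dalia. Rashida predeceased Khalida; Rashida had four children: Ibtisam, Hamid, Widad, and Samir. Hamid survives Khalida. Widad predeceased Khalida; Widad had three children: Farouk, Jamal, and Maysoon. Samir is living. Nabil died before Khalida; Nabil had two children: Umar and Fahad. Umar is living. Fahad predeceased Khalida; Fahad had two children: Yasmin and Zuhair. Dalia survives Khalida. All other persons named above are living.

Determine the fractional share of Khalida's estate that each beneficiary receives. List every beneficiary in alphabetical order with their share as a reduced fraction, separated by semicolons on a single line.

There is no surviving spouse, so the entire estate passes to Khalida's descendants per stirpes.
The estate is divided into 3 equal shares of 1/3 among Rashida, Nabil, Dalia.
Rashida predeceased; the 1/3 allotted to Rashida's branch passes to Rashida's issue by representation.
The 1/3 is divided into 4 equal shares of 1/12 among Ibtisam, Hamid, Widad, Samir.
Ibtisam is living and takes 1/12.
Hamid is living and takes 1/12.
Widad predeceased; the 1/12 allotted to Widad's branch passes to Widad's issue by representation.
The 1/12 is divided into 3 equal shares of 1/36 among Farouk, Jamal, Maysoon.
Farouk is living and takes 1/36.
Jamal is living and takes 1/36.
Maysoon is living and takes 1/36.
Samir is living and takes 1/12.
Nabil predeceased; the 1/3 allotted to Nabil's branch passes to Nabil's issue by representation.
The 1/3 is divided into 2 equal shares of 1/6 among Umar, Fahad.
Umar is living and takes 1/6.
Fahad predeceased; the 1/6 allotted to Fahad's branch passes to Fahad's issue by representation.
The 1/6 is divided into 2 equal shares of 1/12 among Yasmin, Zuhair.
Yasmin is living and takes 1/12.
Zuhair is living and takes 1/12.
Dalia is living and takes 1/3.

Dalia 1/3; Farouk 1/36; Hamid 1/12; Ibtisam 1/12; Jamal 1/36; Maysoon 1/36; Samir 1/12; Umar 1/6; Yasmin 1/12; Zuhair 1/12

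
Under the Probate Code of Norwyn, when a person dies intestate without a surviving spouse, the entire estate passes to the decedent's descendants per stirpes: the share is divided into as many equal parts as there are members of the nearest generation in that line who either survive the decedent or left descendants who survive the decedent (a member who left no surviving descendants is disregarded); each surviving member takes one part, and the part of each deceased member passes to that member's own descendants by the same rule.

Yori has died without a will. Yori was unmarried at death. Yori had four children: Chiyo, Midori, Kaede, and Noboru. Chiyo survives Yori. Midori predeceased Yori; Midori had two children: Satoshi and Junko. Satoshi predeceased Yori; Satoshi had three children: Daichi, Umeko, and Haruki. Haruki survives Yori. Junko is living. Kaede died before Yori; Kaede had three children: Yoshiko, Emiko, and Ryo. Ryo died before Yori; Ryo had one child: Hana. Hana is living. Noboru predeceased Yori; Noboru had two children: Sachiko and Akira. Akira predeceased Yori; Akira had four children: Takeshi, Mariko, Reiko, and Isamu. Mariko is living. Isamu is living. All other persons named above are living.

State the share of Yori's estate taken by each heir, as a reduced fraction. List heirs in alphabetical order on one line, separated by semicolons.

There is no surviving spouse, so the entire estate passes to Yori's descendants per stirpes.
The estate is divided into 4 equal shares of 1/4 among Chiyo, Midori, Kaede, Noboru.
Chiyo is living and takes 1/4.
Midori predeceased; the 1/4 allotted to Midori's branch passes to Midori's issue by representation.
The 1/4 is divided into 2 equal shares of 1/8 among Satoshi, Junko.
Satoshi predeceased; the 1/8 allotted to Satoshi's branch passes to Satoshi's issue by representation.
The 1/8 is divided into 3 equal shares of 1/24 among Daichi, Umeko, Haruki.
Daichi is living and takes 1/24.
Umeko is living and takes 1/24.
Haruki is living and takes 1/24.
Junko is living and takes 1/8.
Kaede predeceased; the 1/4 allotted to Kaede's branch passes to Kaede's issue by representation.
The 1/4 is divided into 3 equal shares of 1/12 among Yoshiko, Emiko, Ryo.
Yoshiko is living and takes 1/12.
Emiko is living and takes 1/12.
Ryo predeceased; the 1/12 allotted to Ryo's branch passes to Ryo's issue by representation.
Hana is the sole taker at this level and receives the full 1/12.
Noboru predeceased; the 1/4 allotted to Noboru's branch passes to Noboru's issue by representation.
The 1/4 is divided into 2 equal shares of 1/8 among Sachiko, Akira.
Sachiko is living and takes 1/8.
Akira predeceased; the 1/8 allotted to Akira's branch passes to Akira's issue by representation.
The 1/8 is divided into 4 equal shares of 1/32 among Takeshi, Mariko, Reiko, Isamu.
Takeshi is living and takes 1/32.
Mariko is living and takes 1/32.
Reiko is living and takes 1/32.
Isamu is living and takes 1/32.

Chiyo 1/4; Daichi 1/24; Emiko 1/12; Hana 1/12; Haruki 1/24; Isamu 1/32; Junko 1/8; Mariko 1/32; Reiko 1/32; Sachiko 1/8; Takeshi 1/32; Umeko 1/24; Yoshiko 1/12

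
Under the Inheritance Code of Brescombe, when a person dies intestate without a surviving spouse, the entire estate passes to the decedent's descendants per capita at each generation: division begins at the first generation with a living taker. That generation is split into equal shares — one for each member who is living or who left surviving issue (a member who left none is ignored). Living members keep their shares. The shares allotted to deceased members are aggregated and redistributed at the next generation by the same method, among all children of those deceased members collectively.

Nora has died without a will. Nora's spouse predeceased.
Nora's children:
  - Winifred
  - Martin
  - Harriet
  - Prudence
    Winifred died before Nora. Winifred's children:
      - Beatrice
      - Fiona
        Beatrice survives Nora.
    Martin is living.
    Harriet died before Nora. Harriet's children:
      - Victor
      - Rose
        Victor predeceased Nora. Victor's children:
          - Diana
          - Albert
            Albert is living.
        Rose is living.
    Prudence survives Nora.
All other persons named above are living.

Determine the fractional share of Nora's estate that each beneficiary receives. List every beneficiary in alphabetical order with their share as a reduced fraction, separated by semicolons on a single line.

There is no surviving spouse, so the entire estate passes to Nora's descendants per capita at each generation.
At generation 1 (Winifred, Martin, Harriet, Prudence) there are 4 shares of (1)/4 = 1/4 each.
Living: Martin and Prudence — each takes 1/4.
Deceased: Winifred and Harriet. Their combined 1/2 is pooled and carried to generation 2.
At generation 2 (Beatrice, Fiona, Victor, Rose) there are 4 shares of (1/2)/4 = 1/8 each.
Living: Beatrice, Fiona, and Rose — each takes 1/8.
Deceased: Victor. That 1/8 share is carried to generation 3.
At generation 3 (Diana, Albert) there are 2 shares of (1/8)/2 = 1/16 each.
Living: Diana and Albert — each takes 1/16.

Albert 1/16; Beatrice 1/8; Diana 1/16; Fiona 1/8; Martin 1/4; Prudence 1/4; Rose 1/8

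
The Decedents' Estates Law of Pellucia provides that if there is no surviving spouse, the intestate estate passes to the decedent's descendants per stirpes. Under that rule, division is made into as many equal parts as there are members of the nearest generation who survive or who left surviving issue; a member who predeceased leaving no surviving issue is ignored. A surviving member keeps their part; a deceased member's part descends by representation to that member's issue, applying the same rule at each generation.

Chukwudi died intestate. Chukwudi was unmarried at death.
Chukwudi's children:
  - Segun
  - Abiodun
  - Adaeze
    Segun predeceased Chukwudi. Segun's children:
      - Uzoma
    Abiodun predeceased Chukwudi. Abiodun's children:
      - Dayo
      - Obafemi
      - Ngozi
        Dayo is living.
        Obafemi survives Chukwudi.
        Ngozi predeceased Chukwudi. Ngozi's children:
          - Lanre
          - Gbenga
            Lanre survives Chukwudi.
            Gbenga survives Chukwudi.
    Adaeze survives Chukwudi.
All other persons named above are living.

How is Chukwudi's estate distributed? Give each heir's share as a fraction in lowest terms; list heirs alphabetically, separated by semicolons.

There is no surviving spouse, so the entire estate passes to Chukwudi's descendants per stirpes.
The estate is divided into 3 equal shares of 1/3 among Segun, Abiodun, Adaeze.
Segun predeceased; the 1/3 allotted to Segun's branch passes to Segun's issue by representation.
Uzoma is the sole taker at this level and receives the full 1/3.
Abiodun predeceased; the 1/3 allotted to Abiodun's branch passes to Abiodun's issue by representation.
The 1/3 is divided into 3 equal shares of 1/9 among Dayo, Obafemi, Ngozi.
Dayo is living and takes 1/9.
Obafemi is living and takes 1/9.
Ngozi predeceased; the 1/9 allotted to Ngozi's branch passes to Ngozi's issue by representation.
The 1/9 is divided into 2 equal shares of 1/18 among Lanre, Gbenga.
Lanre is living and takes 1/18.
Gbenga is living and takes 1/18.
Adaeze is living and takes 1/3.

Adaeze 1/3; Dayo 1/9; Gbenga 1/18; Lanre 1/18; Obafemi 1/9; Uzoma 1/3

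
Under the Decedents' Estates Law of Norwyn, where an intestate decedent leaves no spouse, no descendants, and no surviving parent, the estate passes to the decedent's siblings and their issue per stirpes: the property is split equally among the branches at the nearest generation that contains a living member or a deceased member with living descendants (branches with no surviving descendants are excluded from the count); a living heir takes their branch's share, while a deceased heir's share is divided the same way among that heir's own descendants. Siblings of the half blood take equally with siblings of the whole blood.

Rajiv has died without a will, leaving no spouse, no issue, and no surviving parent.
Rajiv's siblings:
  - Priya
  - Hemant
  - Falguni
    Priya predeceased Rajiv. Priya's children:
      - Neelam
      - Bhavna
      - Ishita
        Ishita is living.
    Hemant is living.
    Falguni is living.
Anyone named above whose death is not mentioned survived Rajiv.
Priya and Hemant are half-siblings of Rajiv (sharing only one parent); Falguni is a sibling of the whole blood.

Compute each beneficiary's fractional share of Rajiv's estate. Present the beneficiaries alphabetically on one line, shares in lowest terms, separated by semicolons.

No spouse, descendants, or parent survives, so the estate passes to Rajiv's siblings per stirpes.
Half-blood and whole-blood siblings take equally under the stated rule.
The estate is divided into 3 equal shares of 1/3 among Priya, Hemant, Falguni.
Priya predeceased; the 1/3 allotted to Priya's branch passes to Priya's issue by representation.
The 1/3 is divided into 3 equal shares of 1/9 among Neelam, Bhavna, Ishita.
Neelam is living and takes 1/9.
Bhavna is living and takes 1/9.
Ishita is living and takes 1/9.
Hemant is living and takes 1/3.
Falguni is living and takes 1/3.

Bhavna 1/9; Falguni 1/3; Hemant 1/3; Ishita 1/9; Neelam 1/9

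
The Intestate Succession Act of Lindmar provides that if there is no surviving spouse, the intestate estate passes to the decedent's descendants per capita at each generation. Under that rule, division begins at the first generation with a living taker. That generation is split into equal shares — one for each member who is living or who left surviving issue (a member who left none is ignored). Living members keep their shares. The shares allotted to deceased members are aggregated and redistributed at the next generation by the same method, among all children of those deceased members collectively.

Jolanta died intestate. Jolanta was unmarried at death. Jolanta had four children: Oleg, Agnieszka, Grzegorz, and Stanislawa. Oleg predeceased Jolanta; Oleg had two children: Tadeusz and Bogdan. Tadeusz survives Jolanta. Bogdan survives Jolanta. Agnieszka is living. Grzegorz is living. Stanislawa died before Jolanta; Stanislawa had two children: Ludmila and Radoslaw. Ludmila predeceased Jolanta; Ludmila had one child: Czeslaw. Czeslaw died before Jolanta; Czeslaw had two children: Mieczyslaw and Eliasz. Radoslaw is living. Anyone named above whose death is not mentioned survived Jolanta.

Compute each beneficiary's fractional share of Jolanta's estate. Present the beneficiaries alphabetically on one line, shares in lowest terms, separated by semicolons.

Agnieszka 1/4; Bogdan 1/8; Eliasz 1/16; Grzegorz 1/4; Mieczyslaw 1/16; Radoslaw 1/8; Tadeusz 1/8

There is no surviving spouse, so the entire estate passes to Jolanta's descendants per capita at each generation.
At generation 1 (Oleg, Agnieszka, Grzegorz, Stanislawa) there are 4 shares of (1)/4 = 1/4 each.
Living: Agnieszka and Grzegorz — each takes 1/4.
Deceased: Oleg and Stanislawa. Their combined 1/2 is pooled and carried to generation 2.
At generation 2 (Tadeusz, Bogdan, Ludmila, Radoslaw) there are 4 shares of (1/2)/4 = 1/8 each.
Living: Tadeusz, Bogdan, and Radoslaw — each takes 1/8.
Deceased: Ludmila. That 1/8 share is carried to generation 3.
At generation 3 (Czeslaw) there are 1 shares of (1/8)/1 = 1/8 each.
Deceased: Czeslaw. That 1/8 share is carried to generation 4.
At generation 4 (Mieczyslaw, Eliasz) there are 2 shares of (1/8)/2 = 1/16 each.
Living: Mieczyslaw and Eliasz — each takes 1/16.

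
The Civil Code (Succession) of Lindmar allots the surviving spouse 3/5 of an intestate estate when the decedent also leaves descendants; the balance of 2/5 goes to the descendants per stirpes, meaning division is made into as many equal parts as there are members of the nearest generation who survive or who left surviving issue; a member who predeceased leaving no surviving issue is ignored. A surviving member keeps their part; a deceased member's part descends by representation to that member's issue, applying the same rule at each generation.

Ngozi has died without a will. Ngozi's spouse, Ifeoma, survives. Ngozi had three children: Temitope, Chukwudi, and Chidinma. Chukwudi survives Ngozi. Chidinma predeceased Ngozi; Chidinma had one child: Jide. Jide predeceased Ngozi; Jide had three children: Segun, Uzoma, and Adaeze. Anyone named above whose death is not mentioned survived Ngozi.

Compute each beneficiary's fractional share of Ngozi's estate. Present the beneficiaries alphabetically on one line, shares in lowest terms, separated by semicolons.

Adaeze 2/45; Chukwudi 2/15; Ifeoma 3/5; Segun 2/45; Temitope 2/15; Uzoma 2/45

Ifeoma, as surviving spouse, takes 3/5.
The remaining 2/5 passes to Ngozi's descendants per stirpes.
The 2/5 is divided into 3 equal shares of 2/15 among Temitope, Chukwudi, Chidinma.
Temitope is living and takes 2/15.
Chukwudi is living and takes 2/15.
Chidinma predeceased; the 2/15 allotted to Chidinma's branch passes to Chidinma's issue by representation.
Jide's line is the sole branch at this level, so the full 2/15 passes to Jide's issue by representation.
The 2/15 is divided into 3 equal shares of 2/45 among Segun, Uzoma, Adaeze.
Segun is living and takes 2/45.
Uzoma is living and takes 2/45.
Adaeze is living and takes 2/45.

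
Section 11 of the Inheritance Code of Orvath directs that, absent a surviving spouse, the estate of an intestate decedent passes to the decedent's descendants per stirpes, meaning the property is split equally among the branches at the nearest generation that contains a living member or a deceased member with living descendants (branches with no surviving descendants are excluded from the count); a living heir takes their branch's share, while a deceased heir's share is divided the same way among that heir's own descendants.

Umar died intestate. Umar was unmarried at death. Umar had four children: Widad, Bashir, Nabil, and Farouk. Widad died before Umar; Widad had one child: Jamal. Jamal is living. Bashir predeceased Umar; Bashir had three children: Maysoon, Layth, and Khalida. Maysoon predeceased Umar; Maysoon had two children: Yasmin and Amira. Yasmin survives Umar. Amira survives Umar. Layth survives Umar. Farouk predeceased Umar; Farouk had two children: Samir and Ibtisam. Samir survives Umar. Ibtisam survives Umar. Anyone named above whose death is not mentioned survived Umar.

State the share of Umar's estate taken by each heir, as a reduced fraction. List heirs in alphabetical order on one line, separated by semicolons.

There is no surviving spouse, so the entire estate passes to Umar's descendants per stirpes.
The estate is divided into 4 equal shares of 1/4 among Widad, Bashir, Nabil, Farouk.
Widad predeceased; the 1/4 allotted to Widad's branch passes to Widad's issue by representation.
Jamal is the sole taker at this level and receives the full 1/4.
Bashir predeceased; the 1/4 allotted to Bashir's branch passes to Bashir's issue by representation.
The 1/4 is divided into 3 equal shares of 1/12 among Maysoon, Layth, Khalida.
Maysoon predeceased; the 1/12 allotted to Maysoon's branch passes to Maysoon's issue by representation.
The 1/12 is divided into 2 equal shares of 1/24 among Yasmin, Amira.
Yasmin is living and takes 1/24.
Amira is living and takes 1/24.
Layth is living and takes 1/12.
Khalida is living and takes 1/12.
Nabil is living and takes 1/4.
Farouk predeceased; the 1/4 allotted to Farouk's branch passes to Farouk's issue by representation.
The 1/4 is divided into 2 equal shares of 1/8 among Samir, Ibtisam.
Samir is living and takes 1/8.
Ibtisam is living and takes 1/8.

Amira 1/24; Ibtisam 1/8; Jamal 1/4; Khalida 1/12; Layth 1/12; Nabil 1/4; Samir 1/8; Yasmin 1/24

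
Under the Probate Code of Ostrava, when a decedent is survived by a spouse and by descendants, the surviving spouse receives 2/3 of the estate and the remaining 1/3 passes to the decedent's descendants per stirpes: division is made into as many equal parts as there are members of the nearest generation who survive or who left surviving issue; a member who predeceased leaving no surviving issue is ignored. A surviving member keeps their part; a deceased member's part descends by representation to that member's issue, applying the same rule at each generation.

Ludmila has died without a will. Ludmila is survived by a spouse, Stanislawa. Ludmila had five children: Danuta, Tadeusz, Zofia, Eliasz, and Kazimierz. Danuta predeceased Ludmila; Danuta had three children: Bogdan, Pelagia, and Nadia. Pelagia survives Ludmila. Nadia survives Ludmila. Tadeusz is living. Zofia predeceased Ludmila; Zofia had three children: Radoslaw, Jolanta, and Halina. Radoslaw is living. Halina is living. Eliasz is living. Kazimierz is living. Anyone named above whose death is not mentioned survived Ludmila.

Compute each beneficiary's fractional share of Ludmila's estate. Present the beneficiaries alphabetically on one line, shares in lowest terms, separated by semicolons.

Stanislawa, as surviving spouse, takes 2/3.
The remaining 1/3 passes to Ludmila's descendants per stirpes.
The 1/3 is divided into 5 equal shares of 1/15 among Danuta, Tadeusz, Zofia, Eliasz, Kazimierz.
Danuta predeceased; the 1/15 allotted to Danuta's branch passes to Danuta's issue by representation.
The 1/15 is divided into 3 equal shares of 1/45 among Bogdan, Pelagia, Nadia.
Bogdan is living and takes 1/45.
Pelagia is living and takes 1/45.
Nadia is living and takes 1/45.
Tadeusz is living and takes 1/15.
Zofia predeceased; the 1/15 allotted to Zofia's branch passes to Zofia's issue by representation.
The 1/15 is divided into 3 equal shares of 1/45 among Radoslaw, Jolanta, Halina.
Radoslaw is living and takes 1/45.
Jolanta is living and takes 1/45.
Halina is living and takes 1/45.
Eliasz is living and takes 1/15.
Kazimierz is living and takes 1/15.

Bogdan 1/45; Eliasz 1/15; Halina 1/45; Jolanta 1/45; Kazimierz 1/15; Nadia 1/45; Pelagia 1/45; Radoslaw 1/45; Stanislawa 2/3; Tadeusz 1/15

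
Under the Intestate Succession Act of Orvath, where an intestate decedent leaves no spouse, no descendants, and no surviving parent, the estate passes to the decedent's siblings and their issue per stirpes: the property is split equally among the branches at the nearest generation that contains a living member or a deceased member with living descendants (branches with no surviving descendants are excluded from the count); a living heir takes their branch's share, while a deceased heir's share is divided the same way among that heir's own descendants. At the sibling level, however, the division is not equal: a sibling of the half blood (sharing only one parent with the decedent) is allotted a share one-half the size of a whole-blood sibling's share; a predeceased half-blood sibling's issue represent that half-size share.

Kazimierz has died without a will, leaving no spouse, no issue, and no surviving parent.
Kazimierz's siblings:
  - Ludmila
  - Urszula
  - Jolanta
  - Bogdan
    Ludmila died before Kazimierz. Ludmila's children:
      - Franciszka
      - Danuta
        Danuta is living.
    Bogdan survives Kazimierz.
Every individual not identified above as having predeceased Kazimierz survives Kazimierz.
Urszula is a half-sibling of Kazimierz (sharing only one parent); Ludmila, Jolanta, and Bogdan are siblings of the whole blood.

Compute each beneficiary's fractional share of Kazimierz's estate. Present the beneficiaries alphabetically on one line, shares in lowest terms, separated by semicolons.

Bogdan 2/7; Danuta 1/7; Franciszka 1/7; Jolanta 2/7; Urszula 1/7

No spouse, descendants, or parent survives, so the estate passes to Kazimierz's siblings per stirpes.
Half-blood siblings count for one-half the weight of whole-blood siblings at the initial division.
Dividing 1 in proportion to weights (total weight 7/2): Ludmila (weight 1) → 2/7; Urszula (weight 1/2) → 1/7; Jolanta (weight 1) → 2/7; Bogdan (weight 1) → 2/7.
Ludmila predeceased; the 2/7 allotted to Ludmila's branch passes to Ludmila's issue by representation.
The 2/7 is divided into 2 equal shares of 1/7 among Franciszka, Danuta.
Franciszka is living and takes 1/7.
Danuta is living and takes 1/7.
Urszula is living and takes 1/7.
Jolanta is living and takes 2/7.
Bogdan is living and takes 2/7.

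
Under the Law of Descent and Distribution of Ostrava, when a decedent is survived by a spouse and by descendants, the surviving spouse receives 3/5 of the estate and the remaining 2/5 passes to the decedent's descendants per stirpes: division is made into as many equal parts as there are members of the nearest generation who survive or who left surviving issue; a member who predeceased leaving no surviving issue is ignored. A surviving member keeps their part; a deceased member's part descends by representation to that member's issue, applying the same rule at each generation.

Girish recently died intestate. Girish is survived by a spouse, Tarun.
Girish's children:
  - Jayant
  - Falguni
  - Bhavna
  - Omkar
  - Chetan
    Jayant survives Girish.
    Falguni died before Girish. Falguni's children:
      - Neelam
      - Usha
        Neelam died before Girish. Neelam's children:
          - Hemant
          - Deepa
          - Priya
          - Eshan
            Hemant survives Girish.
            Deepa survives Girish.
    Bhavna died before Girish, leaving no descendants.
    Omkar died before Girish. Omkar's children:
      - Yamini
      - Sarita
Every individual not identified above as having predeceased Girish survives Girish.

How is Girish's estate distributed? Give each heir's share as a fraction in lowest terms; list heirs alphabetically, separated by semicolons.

Chetan 1/10; Deepa 1/80; Eshan 1/80; Hemant 1/80; Jayant 1/10; Priya 1/80; Sarita 1/20; Tarun 3/5; Usha 1/20; Yamini 1/20

Tarun, as surviving spouse, takes 3/5.
The remaining 2/5 passes to Girish's descendants per stirpes.
Bhavna left no surviving issue, so that branch lapses and is disregarded.
The 2/5 is divided into 4 equal shares of 1/10 among Jayant, Falguni, Omkar, Chetan.
Jayant is living and takes 1/10.
Falguni predeceased; the 1/10 allotted to Falguni's branch passes to Falguni's issue by representation.
The 1/10 is divided into 2 equal shares of 1/20 among Neelam, Usha.
Neelam predeceased; the 1/20 allotted to Neelam's branch passes to Neelam's issue by representation.
The 1/20 is divided into 4 equal shares of 1/80 among Hemant, Deepa, Priya, Eshan.
Hemant is living and takes 1/80.
Deepa is living and takes 1/80.
Priya is living and takes 1/80.
Eshan is living and takes 1/80.
Usha is living and takes 1/20.
Omkar predeceased; the 1/10 allotted to Omkar's branch passes to Omkar's issue by representation.
The 1/10 is divided into 2 equal shares of 1/20 among Yamini, Sarita.
Yamini is living and takes 1/20.
Sarita is living and takes 1/20.
Chetan is living and takes 1/10.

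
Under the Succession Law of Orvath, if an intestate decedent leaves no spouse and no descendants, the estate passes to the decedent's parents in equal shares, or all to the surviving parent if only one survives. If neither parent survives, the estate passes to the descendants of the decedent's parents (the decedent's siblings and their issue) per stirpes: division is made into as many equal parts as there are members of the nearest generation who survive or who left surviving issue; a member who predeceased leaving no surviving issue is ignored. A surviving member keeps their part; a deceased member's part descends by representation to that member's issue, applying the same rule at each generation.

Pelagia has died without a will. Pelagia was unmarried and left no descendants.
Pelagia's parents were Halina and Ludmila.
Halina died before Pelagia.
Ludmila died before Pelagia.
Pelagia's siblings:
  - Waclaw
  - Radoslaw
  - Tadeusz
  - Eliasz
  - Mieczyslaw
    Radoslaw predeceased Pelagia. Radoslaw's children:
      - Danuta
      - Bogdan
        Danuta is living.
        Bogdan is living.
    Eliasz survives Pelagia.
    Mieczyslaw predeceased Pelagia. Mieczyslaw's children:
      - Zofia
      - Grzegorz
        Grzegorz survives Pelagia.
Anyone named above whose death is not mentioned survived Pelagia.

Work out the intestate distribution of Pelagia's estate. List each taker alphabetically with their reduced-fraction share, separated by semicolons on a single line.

Bogdan 1/10; Danuta 1/10; Eliasz 1/5; Grzegorz 1/10; Tadeusz 1/5; Waclaw 1/5; Zofia 1/10

Neither parent survives and there are no descendants, so the estate passes to Pelagia's siblings and their issue per stirpes.
The estate is divided into 5 equal shares of 1/5 among Waclaw, Radoslaw, Tadeusz, Eliasz, Mieczyslaw.
Waclaw is living and takes 1/5.
Radoslaw predeceased; the 1/5 allotted to Radoslaw's branch passes to Radoslaw's issue by representation.
The 1/5 is divided into 2 equal shares of 1/10 among Danuta, Bogdan.
Danuta is living and takes 1/10.
Bogdan is living and takes 1/10.
Tadeusz is living and takes 1/5.
Eliasz is living and takes 1/5.
Mieczyslaw predeceased; the 1/5 allotted to Mieczyslaw's branch passes to Mieczyslaw's issue by representation.
The 1/5 is divided into 2 equal shares of 1/10 among Zofia, Grzegorz.
Zofia is living and takes 1/10.
Grzegorz is living and takes 1/10.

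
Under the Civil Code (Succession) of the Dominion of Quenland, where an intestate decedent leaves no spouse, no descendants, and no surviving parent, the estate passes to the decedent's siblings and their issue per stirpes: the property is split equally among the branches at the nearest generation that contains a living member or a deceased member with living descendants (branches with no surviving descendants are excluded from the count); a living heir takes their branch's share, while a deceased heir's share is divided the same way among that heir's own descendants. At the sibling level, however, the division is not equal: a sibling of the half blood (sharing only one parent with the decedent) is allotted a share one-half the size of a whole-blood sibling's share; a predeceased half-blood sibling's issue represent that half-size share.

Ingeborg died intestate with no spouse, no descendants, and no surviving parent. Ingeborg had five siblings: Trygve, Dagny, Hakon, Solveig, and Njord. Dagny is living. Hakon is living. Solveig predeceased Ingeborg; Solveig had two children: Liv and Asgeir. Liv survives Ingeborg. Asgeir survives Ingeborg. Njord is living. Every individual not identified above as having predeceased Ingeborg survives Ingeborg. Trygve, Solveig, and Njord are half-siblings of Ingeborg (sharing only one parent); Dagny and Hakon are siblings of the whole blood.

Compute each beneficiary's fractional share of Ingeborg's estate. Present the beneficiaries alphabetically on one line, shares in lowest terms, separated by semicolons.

No spouse, descendants, or parent survives, so the estate passes to Ingeborg's siblings per stirpes.
Half-blood siblings count for one-half the weight of whole-blood siblings at the initial division.
Dividing 1 in proportion to weights (total weight 7/2): Trygve (weight 1/2) → 1/7; Dagny (weight 1) → 2/7; Hakon (weight 1) → 2/7; Solveig (weight 1/2) → 1/7; Njord (weight 1/2) → 1/7.
Trygve is living and takes 1/7.
Dagny is living and takes 2/7.
Hakon is living and takes 2/7.
Solveig predeceased; the 1/7 allotted to Solveig's branch passes to Solveig's issue by representation.
The 1/7 is divided into 2 equal shares of 1/14 among Liv, Asgeir.
Liv is living and takes 1/14.
Asgeir is living and takes 1/14.
Njord is living and takes 1/7.

Asgeir 1/14; Dagny 2/7; Hakon 2/7; Liv 1/14; Njord 1/7; Trygve 1/7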